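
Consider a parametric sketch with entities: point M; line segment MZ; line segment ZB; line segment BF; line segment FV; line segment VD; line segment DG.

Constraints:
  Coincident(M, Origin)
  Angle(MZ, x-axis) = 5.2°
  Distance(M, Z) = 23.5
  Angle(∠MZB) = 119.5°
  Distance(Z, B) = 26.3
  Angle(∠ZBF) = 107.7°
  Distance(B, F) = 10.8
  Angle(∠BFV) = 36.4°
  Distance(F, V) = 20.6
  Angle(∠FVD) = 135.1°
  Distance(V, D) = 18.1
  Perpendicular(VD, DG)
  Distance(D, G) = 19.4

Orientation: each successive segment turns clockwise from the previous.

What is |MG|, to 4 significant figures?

59.38

M is at the origin; MZ runs at 5.2° with length 23.5, so Z = (23.40, 2.130). ∠MZB = 119.5° gives ZB at -55.30° from the x-axis; with |ZB| = 26.3, B = (38.38, -19.49). ∠ZBF = 107.7° gives BF at -127.6° from the x-axis; with |BF| = 10.8, F = (31.79, -28.05). ∠BFV = 36.4° gives FV at 88.80° from the x-axis; with |FV| = 20.6, V = (32.22, -7.454). ∠FVD = 135.1° gives VD at 43.90° from the x-axis; with |VD| = 18.1, D = (45.26, 5.097). VD ⟂ DG, so DG runs at -46.10°; with |DG| = 19.4, G = (58.71, -8.882). Then |MG| = |G − M| = 59.38.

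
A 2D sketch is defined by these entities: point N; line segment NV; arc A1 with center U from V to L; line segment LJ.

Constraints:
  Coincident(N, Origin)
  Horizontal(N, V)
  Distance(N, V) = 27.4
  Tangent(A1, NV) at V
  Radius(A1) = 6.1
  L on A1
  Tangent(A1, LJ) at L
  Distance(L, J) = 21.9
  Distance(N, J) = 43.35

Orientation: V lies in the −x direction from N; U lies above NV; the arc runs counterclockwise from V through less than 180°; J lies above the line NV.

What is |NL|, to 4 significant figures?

23.92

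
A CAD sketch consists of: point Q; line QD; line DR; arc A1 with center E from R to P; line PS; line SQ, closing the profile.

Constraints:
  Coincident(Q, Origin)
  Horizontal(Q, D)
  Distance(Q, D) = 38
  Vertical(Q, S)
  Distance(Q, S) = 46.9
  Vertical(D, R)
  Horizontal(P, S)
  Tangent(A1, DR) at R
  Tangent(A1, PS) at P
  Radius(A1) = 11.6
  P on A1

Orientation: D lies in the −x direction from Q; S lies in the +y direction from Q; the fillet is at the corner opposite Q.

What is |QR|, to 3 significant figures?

51.9

The virtual corner opposite Q is at (-38.0, 46.9). Since A1 is tangent to DR there, ER ⟂ DR and the tangent condition forces EP to be normal to PS, with radius 11.6, so the center E sits 11.6 in from both sides at E = (-26.4, 35.3). That places the tangent points at R = (-38.0, 35.3) on DR and P = (-26.4, 46.9) on PS. Then |QR| = |R − Q| = 51.9.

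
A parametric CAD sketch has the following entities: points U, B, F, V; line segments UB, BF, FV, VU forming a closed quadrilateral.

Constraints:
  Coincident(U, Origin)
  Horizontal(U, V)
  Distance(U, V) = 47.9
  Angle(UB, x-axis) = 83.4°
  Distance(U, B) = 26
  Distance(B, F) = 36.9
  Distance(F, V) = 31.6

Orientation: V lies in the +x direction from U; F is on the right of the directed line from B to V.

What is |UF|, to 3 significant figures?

19.2

Checks: |BF| = 36.90 ✓; |FV| = 31.60 ✓.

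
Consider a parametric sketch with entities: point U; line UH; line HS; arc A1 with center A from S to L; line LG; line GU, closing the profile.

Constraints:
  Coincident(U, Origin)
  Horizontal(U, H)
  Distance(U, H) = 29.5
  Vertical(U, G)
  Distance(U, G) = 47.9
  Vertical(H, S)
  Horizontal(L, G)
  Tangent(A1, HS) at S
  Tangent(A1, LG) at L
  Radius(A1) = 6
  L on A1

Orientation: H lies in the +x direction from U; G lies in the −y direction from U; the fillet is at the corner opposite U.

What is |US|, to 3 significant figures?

51.2

The virtual corner opposite U is at (29.5, -47.9). Tangency of A1 to HS means the radius AS is perpendicular to HS and tangency of A1 to LG means the radius AL is perpendicular to LG, with radius 6.0, so the center A sits 6.0 in from both sides at A = (23.5, -41.9). That places the tangent points at S = (29.5, -41.9) on HS and L = (23.5, -47.9) on LG. Then |US| = |S − U| = 51.2.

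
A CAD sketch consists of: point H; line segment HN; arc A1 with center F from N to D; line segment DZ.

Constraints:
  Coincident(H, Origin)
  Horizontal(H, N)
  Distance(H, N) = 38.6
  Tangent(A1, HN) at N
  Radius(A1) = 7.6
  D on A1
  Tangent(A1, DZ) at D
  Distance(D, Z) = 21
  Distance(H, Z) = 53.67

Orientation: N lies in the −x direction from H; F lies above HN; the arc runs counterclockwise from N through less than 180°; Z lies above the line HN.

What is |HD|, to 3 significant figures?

34.7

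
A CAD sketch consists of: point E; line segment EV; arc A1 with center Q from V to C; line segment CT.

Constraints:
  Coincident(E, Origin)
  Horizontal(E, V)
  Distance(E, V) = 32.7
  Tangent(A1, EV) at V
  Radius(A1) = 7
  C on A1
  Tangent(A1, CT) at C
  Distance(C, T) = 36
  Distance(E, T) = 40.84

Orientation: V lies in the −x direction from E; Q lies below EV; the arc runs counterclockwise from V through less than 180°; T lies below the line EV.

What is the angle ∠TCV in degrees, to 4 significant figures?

114.0°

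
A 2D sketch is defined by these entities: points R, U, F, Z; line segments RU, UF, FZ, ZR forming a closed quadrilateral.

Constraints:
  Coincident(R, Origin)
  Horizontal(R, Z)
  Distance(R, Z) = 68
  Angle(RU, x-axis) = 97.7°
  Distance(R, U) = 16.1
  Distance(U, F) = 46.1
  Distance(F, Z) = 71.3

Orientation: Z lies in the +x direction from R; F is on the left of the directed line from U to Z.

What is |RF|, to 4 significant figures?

59.34

Checks: |UF| = 46.10 ✓; |FZ| = 71.30 ✓.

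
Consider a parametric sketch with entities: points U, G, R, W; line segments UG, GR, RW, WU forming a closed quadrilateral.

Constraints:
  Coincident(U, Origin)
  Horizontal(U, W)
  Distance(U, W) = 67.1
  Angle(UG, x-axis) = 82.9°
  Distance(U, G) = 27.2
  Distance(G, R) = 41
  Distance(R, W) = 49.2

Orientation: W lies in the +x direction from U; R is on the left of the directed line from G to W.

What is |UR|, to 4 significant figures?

59.06

U is at the origin; UW is horizontal with |UW| = 67.1 and W in +x, so W = (67.1, 0). UG runs at 82.9° with |UG| = 27.2, so G = (3.362, 26.99). R is determined by |GR| = 41.0 and |RW| = 49.2 together: it lies at the intersection of circle(G, 41.0) and circle(W, 49.2). With |GW| = 69.22, the foot of the radical line on GW is 29.27 from G and the perpendicular offset is √(41.0² − 29.27²) = 28.71. Taking the left-of-GW solution: R = (41.51, 42.02).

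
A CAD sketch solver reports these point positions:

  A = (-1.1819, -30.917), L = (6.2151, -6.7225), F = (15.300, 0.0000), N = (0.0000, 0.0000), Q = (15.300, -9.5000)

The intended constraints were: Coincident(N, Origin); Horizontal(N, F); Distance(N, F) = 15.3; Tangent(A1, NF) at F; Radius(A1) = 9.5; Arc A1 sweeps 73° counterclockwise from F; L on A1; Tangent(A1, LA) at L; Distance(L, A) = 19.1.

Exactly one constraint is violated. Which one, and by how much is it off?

Distance(L, A) = 19.1 — off by 6.20.

N = (0.00, 0.00) ✓; N.y = 0.00, F.y = 0.00 ✓; |NF| = 15.30 ✓; ∠(QF, FN) = 90.00° ✓; |QF| = 9.500 ✓; bearing(Q→L) − bearing(Q→F) = 73.00° ✓; |QL| = 9.500 ✓; ∠(QL, LA) = 90.00° ✓; |LA| = 25.30 ✗.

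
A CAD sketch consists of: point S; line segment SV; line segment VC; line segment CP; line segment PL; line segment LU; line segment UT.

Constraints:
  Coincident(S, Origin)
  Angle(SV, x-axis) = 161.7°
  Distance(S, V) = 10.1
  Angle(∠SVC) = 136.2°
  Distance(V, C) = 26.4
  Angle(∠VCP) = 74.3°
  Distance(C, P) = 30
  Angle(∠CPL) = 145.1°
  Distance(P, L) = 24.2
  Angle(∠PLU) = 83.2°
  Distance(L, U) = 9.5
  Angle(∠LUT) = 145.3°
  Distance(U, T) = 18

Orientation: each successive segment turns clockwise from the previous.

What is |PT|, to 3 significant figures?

25.5

∠PLU = 83.2° gives LU at -120° from the x-axis; with |LU| = 9.5, U = (25.0, 15.2). ∠LUT = 145.3° gives UT at -154° from the x-axis; with |UT| = 18.0, T = (8.82, 7.40). Then |PT| = |T − P| = 25.5.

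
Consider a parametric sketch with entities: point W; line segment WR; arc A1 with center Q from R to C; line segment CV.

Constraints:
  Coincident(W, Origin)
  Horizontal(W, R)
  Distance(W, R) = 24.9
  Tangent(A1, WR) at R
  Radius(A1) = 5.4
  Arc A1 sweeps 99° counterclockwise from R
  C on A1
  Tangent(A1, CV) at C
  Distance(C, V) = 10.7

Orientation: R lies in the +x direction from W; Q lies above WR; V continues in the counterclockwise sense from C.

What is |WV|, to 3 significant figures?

33.1

W is at the origin; WR is horizontal with |WR| = 24.9 and R on the +x side, so R = (24.9, 0.00). Tangency of A1 to WR means the radius QR is perpendicular to WR, so Q = R + (0, 5.4) = (24.9, 5.40). On A1, R sits at bearing -90° from Q; a 99° counterclockwise sweep puts C at bearing 9°, so C = Q + 5.4·(cos 9°, sin 9°) = (30.2, 6.24). Since A1 is tangent to CV there, QC ⟂ CV, so CV runs along (−sin 9°, cos 9°); with |CV| = 10.7, V = (28.6, 16.8). Then |WV| = |V − W| = 33.1.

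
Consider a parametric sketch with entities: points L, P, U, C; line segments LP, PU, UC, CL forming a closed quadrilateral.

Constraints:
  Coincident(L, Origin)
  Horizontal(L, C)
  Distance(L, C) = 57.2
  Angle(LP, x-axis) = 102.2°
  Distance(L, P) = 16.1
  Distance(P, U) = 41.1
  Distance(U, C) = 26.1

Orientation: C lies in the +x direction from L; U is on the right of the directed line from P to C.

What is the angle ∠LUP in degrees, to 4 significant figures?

21.26°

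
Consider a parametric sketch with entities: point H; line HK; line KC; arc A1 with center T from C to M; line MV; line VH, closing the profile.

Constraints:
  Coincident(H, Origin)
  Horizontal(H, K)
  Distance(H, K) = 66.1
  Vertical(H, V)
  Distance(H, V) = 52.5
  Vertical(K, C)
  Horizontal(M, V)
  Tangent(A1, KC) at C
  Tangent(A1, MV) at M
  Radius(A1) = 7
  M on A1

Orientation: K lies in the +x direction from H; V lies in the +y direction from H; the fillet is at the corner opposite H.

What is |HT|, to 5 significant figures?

74.586

H is at the origin; HK is horizontal with |HK| = 66.1 and K on the +x side, so K = (66.100, 0.0000). HV is vertical with |HV| = 52.5 and V on the +y side, so V = (0.0000, 52.500). The virtual corner opposite H is at (66.100, 52.500). A1 meets KC tangentially, so TC is at right angles to KC and A1 meets MV tangentially, so TM is at right angles to MV, with radius 7.0, so the center T sits 7.0 in from both sides at T = (59.100, 45.500). Then |HT| = |T − H| = 74.586.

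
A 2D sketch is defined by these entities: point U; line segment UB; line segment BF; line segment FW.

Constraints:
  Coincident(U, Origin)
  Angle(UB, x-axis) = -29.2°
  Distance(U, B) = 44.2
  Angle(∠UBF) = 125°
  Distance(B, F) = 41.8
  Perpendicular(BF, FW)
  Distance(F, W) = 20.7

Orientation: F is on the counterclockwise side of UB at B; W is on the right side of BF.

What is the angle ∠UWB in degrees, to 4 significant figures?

13.93°

U is at the origin; UB runs at -29.2° with length 44.2, so B = 44.2·(cos -29.2°, sin -29.2°) = (38.58, -21.56). ∠UBF = 125.0°, so BF runs at -29.2° + (180° − 125.0°) = 25.80° from the x-axis; with |BF| = 41.8, F = B + 41.8·(cos 25.80°, sin 25.80°) = (76.22, -3.371). BF is perpendicular to FW; with |FW| = 20.7 on the right of BF, W = F + 20.7·(0.4352, -0.9003) = (85.23, -22.01). Then cos ∠UWB = WU·WB / (|WU||WB|), giving 13.93°.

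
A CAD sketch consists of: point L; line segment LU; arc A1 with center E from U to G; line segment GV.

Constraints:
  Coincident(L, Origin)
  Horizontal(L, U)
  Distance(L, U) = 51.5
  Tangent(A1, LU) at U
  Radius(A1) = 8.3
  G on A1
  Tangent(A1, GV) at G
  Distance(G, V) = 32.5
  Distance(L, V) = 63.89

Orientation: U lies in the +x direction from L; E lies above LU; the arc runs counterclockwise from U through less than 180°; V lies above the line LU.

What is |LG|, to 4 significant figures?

60.35

L is at the origin; LU is horizontal with |LU| = 51.5 and U on the +x side, so U = (51.50, 0.000). Since A1 is tangent to LU there, EU ⟂ LU, so E = U + (0, 8.3) = (51.50, 8.300). Since EG ⟂ GV (tangency), |EV| = √(8.3² + 32.5²) = 33.54 regardless of where G sits on A1. So V lies on both circle(L, 63.89) and circle(E, 33.54); the above-LU intersection is V = (48.40, 41.70). G is the foot of the tangent from V: G = (59.32, 11.09).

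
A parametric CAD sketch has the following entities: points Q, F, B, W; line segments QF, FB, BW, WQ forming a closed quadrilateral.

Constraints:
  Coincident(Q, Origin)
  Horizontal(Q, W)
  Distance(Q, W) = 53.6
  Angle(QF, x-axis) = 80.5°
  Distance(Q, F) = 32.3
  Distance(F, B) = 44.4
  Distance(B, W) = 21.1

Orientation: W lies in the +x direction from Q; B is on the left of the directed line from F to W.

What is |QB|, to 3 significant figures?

52.4

Q is at the origin; QW is horizontal with |QW| = 53.6 and W in +x, so W = (53.6, 0). QF runs at 80.5° with |QF| = 32.3, so F = (5.33, 31.9). B is determined by |FB| = 44.4 and |BW| = 21.1 together: it lies at the intersection of circle(F, 44.4) and circle(W, 21.1). With |FW| = 57.8, the foot of the radical line on FW is 42.1 from F and the perpendicular offset is √(44.4² − 42.1²) = 14.1. Taking the left-of-FW solution: B = (48.2, 20.4).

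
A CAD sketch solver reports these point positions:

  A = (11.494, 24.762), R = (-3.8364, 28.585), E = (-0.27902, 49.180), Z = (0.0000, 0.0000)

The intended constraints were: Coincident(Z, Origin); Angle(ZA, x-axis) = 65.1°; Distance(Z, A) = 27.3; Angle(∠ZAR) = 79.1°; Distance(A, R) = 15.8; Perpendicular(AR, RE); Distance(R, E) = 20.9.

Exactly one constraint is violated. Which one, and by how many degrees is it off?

Perpendicular(AR, RE) — off by 4.20°.

Z = (0.00, 0.00) ✓; ZA at 65.10° ✓; |ZA| = 27.30 ✓; ∠ZAR = 79.10° ✓; |AR| = 15.80 ✓; ∠(AR, RE) = 85.80° ✗; |RE| = 20.90 ✓.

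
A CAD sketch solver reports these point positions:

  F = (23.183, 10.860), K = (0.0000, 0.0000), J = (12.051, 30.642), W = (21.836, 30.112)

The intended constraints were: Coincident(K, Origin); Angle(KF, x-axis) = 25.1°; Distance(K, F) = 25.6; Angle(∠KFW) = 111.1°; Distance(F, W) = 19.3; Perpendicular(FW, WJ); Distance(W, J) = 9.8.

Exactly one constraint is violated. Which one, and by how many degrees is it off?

Perpendicular(FW, WJ) — off by 7.10°.

K = (0.00, 0.00) ✓; KF at 25.10° ✓; |KF| = 25.60 ✓; ∠KFW = 111.1° ✓; |FW| = 19.30 ✓; ∠(FW, WJ) = 82.90° ✗; |WJ| = 9.799 ✓.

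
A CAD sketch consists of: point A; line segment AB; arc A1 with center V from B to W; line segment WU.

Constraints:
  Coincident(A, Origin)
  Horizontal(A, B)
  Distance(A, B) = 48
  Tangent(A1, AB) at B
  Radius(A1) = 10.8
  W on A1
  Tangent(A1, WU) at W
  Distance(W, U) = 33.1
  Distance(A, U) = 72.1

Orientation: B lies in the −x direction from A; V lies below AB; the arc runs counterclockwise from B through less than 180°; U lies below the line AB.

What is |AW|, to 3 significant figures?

59.9

A is at the origin; A and B share the same y with |AB| = 48.0 and B on the −x side, so B = (-48.0, 0.00). Tangency of A1 to AB means the radius VB is perpendicular to AB, so V = B + (0, -10.8) = (-48.0, -10.8). Since VW ⟂ WU (tangency), |VU| = √(10.8² + 33.1²) = 34.8 regardless of where W sits on A1. So U lies on both circle(A, 72.1) and circle(V, 34.8); the below-AB intersection is U = (-56.7, -44.5). W is the foot of the tangent from U: W = (-58.8, -11.5).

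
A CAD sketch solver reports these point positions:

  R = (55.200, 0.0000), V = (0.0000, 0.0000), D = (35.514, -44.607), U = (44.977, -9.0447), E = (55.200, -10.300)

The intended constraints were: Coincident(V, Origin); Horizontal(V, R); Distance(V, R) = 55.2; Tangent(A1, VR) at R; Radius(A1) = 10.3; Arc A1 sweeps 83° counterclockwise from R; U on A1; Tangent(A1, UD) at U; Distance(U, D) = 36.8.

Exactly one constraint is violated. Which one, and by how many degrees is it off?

Tangent(A1, UD) at U — off by 7.90°.

V = (0.00, 0.00) ✓; V.y = 0.00, R.y = 0.00 ✓; |VR| = 55.20 ✓; ∠(ER, RV) = 90.00° ✓; |ER| = 10.30 ✓; bearing(E→U) − bearing(E→R) = 83.00° ✓; |EU| = 10.30 ✓; ∠(EU, UD) = 97.90° ✗; |UD| = 36.80 ✓.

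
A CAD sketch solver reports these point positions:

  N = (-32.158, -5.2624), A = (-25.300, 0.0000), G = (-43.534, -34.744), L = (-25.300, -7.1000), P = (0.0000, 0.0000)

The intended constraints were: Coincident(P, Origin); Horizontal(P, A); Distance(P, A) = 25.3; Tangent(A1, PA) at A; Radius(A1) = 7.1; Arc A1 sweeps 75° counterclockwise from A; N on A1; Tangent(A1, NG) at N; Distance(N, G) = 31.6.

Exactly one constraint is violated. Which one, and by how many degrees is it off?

Tangent(A1, NG) at N — off by 6.10°.

P = (0.00, 0.00) ✓; P.y = 0.00, A.y = 0.00 ✓; |PA| = 25.30 ✓; ∠(LA, AP) = 90.00° ✓; |LA| = 7.100 ✓; bearing(L→N) − bearing(L→A) = 75.00° ✓; |LN| = 7.100 ✓; ∠(LN, NG) = 96.10° ✗; |NG| = 31.60 ✓.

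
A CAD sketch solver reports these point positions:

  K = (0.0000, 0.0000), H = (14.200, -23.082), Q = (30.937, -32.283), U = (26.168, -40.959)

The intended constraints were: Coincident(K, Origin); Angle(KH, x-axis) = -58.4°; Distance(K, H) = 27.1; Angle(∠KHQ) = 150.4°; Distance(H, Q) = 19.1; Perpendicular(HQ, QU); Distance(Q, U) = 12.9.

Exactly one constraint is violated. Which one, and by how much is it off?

Distance(Q, U) = 12.9 — off by 3.00.

K = (0.00, 0.00) ✓; KH at -58.40° ✓; |KH| = 27.10 ✓; ∠KHQ = 150.4° ✓; |HQ| = 19.10 ✓; ∠(HQ, QU) = 90.00° ✓; |QU| = 9.900 ✗.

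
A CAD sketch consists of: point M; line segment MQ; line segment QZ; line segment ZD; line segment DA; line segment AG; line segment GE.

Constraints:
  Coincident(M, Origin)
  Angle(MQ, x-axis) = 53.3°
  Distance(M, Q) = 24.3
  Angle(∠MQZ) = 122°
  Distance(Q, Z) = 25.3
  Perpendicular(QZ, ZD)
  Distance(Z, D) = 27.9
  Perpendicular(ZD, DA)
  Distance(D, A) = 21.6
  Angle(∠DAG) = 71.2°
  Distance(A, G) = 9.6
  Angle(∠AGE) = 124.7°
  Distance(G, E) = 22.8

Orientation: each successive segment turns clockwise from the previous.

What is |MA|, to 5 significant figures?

18.110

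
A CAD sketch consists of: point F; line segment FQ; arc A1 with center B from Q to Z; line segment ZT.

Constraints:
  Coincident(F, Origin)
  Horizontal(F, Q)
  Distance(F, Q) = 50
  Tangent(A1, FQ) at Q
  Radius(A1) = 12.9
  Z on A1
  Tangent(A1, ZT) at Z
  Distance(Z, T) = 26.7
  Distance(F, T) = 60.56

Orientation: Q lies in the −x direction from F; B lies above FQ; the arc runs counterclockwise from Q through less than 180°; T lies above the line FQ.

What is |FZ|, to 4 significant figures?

40.71

Checks: ∠(BQ, QF) = 90.00° ✓; |BZ| = 12.90 ✓; ∠(BZ, ZT) = 90.00° ✓; |ZT| = 26.70 ✓; |FT| = 60.56 ✓.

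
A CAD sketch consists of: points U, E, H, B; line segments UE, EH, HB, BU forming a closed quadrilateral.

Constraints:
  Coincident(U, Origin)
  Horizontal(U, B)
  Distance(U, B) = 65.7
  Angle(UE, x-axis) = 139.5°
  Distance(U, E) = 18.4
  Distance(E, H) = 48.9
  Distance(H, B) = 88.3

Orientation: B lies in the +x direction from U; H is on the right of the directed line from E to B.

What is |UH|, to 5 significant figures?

39.690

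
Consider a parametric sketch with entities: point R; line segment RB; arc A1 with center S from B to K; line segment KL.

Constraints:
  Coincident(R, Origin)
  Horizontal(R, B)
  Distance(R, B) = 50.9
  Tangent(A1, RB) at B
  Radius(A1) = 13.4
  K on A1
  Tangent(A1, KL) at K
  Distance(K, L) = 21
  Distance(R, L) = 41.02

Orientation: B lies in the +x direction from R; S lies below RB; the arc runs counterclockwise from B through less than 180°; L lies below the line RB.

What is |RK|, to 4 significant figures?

39.41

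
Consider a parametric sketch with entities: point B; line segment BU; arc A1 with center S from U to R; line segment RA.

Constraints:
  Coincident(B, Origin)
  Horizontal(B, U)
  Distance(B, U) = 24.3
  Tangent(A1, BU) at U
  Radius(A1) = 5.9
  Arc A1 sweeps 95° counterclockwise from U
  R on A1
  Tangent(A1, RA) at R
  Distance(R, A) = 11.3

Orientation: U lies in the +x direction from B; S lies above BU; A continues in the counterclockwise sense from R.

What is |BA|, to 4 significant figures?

34.12

On A1, U sits at bearing -90° from S; a 95° counterclockwise sweep puts R at bearing 5°, so R = S + 5.9·(cos 5°, sin 5°) = (30.18, 6.414). Since A1 is tangent to RA there, SR ⟂ RA, so RA runs along (−sin 5°, cos 5°); with |RA| = 11.3, A = (29.19, 17.67). Then |BA| = |A − B| = 34.12.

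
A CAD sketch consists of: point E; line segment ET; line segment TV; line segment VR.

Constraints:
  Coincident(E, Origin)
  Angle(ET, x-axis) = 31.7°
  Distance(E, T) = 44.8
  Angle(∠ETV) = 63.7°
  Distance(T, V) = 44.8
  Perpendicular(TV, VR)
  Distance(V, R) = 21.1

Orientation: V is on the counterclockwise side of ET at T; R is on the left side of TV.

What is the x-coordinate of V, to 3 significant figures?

0.124

E is at the origin; ET runs at 31.7° with length 44.8, so T = 44.8·(cos 31.7°, sin 31.7°) = (38.1, 23.5). ∠ETV = 63.7°, so TV runs at 31.7° + (180° − 63.7°) = 148° from the x-axis; with |TV| = 44.8, V = T + 44.8·(cos 148°, sin 148°) = (0.124, 47.3). So V.x = 0.124.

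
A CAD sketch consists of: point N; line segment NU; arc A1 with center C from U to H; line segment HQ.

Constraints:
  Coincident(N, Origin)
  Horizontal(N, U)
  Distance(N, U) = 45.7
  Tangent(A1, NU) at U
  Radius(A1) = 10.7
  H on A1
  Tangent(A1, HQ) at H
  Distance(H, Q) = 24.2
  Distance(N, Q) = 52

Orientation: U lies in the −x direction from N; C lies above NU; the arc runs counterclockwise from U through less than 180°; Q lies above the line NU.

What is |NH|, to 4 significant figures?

37.00

Checks: N.y = 0.00, U.y = 0.00 ✓; |CH| = 10.70 ✓; ∠(CH, HQ) = 90.00° ✓; |HQ| = 24.20 ✓; |NQ| = 52.00 ✓.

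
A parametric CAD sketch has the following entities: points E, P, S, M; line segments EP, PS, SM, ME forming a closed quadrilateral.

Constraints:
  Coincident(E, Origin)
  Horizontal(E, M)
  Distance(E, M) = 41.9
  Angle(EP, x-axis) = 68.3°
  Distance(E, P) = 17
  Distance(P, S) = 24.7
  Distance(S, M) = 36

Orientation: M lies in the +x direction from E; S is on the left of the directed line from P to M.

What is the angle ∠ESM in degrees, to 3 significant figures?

66.1°

E is at the origin; E and M share the same y with |EM| = 41.9 and M in +x, so M = (41.9, 0). EP runs at 68.3° with |EP| = 17.0, so P = (6.29, 15.8). S is determined by |PS| = 24.7 and |SM| = 36.0 together: it lies at the intersection of circle(P, 24.7) and circle(M, 36.0). With |PM| = 39.0, the foot of the radical line on PM is 10.7 from P and the perpendicular offset is √(24.7² − 10.7²) = 22.3. Taking the left-of-PM solution: S = (25.1, 31.8).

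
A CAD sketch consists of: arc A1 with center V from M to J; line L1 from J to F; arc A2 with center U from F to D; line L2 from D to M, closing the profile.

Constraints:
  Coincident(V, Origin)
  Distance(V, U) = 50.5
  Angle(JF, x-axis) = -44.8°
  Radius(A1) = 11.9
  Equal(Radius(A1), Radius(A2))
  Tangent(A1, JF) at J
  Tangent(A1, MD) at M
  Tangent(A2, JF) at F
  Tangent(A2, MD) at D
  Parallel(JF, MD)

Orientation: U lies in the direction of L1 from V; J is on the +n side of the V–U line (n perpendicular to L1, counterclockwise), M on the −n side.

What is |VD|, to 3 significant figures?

51.9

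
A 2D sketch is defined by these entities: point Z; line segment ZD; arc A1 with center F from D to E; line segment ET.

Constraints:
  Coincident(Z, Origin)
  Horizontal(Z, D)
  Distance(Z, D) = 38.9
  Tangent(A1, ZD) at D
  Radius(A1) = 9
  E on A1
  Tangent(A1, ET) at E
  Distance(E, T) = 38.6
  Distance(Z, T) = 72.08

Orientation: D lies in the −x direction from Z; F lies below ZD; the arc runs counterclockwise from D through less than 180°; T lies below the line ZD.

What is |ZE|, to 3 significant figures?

48.1

Z is at the origin; ZD is horizontal with |ZD| = 38.9 and D on the −x side, so D = (-38.9, 0.00). The tangent condition forces FD to be normal to ZD, so F = D + (0, -9) = (-38.9, -9.00). Since FE ⟂ ET (tangency), |FT| = √(9.0² + 38.6²) = 39.6 regardless of where E sits on A1. So T lies on both circle(Z, 72.08) and circle(F, 39.6); the below-ZD intersection is T = (-56.8, -44.4). E is the foot of the tangent from T: E = (-47.6, -6.86).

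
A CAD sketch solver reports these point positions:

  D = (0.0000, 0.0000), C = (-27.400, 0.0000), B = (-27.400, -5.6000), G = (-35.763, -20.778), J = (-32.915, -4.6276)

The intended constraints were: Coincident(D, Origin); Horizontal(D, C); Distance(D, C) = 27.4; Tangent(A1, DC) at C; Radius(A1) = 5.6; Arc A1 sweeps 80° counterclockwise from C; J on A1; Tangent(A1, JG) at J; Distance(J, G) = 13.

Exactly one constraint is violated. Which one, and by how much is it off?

Distance(J, G) = 13 — off by 3.40.

D = (0.00, 0.00) ✓; D.y = 0.00, C.y = 0.00 ✓; |DC| = 27.40 ✓; ∠(BC, CD) = 90.00° ✓; |BC| = 5.600 ✓; bearing(B→J) − bearing(B→C) = 80.00° ✓; |BJ| = 5.600 ✓; ∠(BJ, JG) = 90.00° ✓; |JG| = 16.40 ✗.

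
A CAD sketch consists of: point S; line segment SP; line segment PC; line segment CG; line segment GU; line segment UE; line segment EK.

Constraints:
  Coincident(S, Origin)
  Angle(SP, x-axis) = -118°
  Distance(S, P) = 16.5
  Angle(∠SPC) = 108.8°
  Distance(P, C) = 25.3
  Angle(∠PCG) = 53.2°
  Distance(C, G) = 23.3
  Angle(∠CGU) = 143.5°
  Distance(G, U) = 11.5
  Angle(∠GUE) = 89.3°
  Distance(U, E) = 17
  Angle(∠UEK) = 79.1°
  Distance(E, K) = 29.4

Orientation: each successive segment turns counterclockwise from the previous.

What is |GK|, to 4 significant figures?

20.72

S is at the origin; SP runs at -118.0° with length 16.5, so P = (-7.746, -14.57). ∠SPC = 108.8° gives PC at -46.80° from the x-axis; with |PC| = 25.3, C = (9.573, -33.01). ∠PCG = 53.2° gives CG at 80.00° from the x-axis; with |CG| = 23.3, G = (13.62, -10.07). ∠CGU = 143.5° gives GU at 116.5° from the x-axis; with |GU| = 11.5, U = (8.487, 0.2262). ∠GUE = 89.3° gives UE at -152.8° from the x-axis; with |UE| = 17.0, E = (-6.633, -7.544). ∠UEK = 79.1° gives EK at -51.90° from the x-axis; with |EK| = 29.4, K = (11.51, -30.68). Then |GK| = |K − G| = 20.72.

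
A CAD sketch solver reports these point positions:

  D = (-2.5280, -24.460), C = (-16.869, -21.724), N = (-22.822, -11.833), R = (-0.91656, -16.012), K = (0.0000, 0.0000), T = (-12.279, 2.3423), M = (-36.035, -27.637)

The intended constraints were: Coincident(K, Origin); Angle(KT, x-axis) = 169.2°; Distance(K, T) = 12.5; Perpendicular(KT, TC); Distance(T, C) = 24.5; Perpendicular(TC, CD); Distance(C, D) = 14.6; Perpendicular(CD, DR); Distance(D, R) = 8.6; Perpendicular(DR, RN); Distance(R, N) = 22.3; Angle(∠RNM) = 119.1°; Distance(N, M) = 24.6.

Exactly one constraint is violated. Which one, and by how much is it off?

Distance(N, M) = 24.6 — off by 4.00.

K = (0.00, 0.00) ✓; KT at 169.2° ✓; |KT| = 12.50 ✓; ∠(KT, TC) = 90.00° ✓; |TC| = 24.50 ✓; ∠(TC, CD) = 90.00° ✓; |CD| = 14.60 ✓; ∠(CD, DR) = 90.00° ✓; |DR| = 8.600 ✓; ∠(DR, RN) = 90.00° ✓; |RN| = 22.30 ✓; ∠RNM = 119.1° ✓; |NM| = 20.60 ✗.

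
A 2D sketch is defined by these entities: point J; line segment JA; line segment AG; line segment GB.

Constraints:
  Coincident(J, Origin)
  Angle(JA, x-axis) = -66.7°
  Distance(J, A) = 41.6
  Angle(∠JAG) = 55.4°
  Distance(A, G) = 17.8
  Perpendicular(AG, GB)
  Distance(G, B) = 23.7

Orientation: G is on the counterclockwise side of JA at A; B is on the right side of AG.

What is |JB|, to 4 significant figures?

58.23

J is at the origin; JA runs at -66.7° with length 41.6, so A = 41.6·(cos -66.7°, sin -66.7°) = (16.45, -38.21). ∠JAG = 55.4°, so AG runs at -66.7° + (180° − 55.4°) = 57.90° from the x-axis; with |AG| = 17.8, G = A + 17.8·(cos 57.90°, sin 57.90°) = (25.91, -23.13). AG ⟂ GB; with |GB| = 23.7 on the right of AG, B = G + 23.7·(0.8471, -0.5314) = (45.99, -35.72). Then |JB| = |B − J| = 58.23.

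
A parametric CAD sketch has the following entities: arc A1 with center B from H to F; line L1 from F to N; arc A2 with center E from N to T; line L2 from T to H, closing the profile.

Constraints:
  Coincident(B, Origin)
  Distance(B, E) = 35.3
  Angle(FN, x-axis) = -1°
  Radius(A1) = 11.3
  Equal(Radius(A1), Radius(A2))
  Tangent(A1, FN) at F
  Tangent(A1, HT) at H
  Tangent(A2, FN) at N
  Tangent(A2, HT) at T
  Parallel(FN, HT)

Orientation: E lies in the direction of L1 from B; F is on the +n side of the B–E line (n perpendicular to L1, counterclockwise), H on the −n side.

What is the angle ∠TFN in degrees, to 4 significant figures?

32.63°

Tangency of A1 to both parallel lines with radius 11.3 puts F and H at B ± 11.3·n: F = (0.1972, 11.30), H = (-0.1972, -11.30). Equal radii place N and T the same way about E: N = E + 11.3·n = (35.49, 10.68), T = E − 11.3·n = (35.10, -11.91). Then cos ∠TFN = FT·FN / (|FT||FN|), giving 32.63°.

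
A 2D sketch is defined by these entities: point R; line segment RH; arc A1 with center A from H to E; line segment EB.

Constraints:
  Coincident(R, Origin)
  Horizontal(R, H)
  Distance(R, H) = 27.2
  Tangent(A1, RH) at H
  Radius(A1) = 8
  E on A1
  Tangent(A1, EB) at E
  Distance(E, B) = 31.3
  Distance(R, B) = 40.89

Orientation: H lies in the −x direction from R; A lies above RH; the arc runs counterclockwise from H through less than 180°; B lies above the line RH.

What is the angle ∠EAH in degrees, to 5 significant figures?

82.449°

Checks: |AE| = 8.000 ✓; ∠(AE, EB) = 90.00° ✓; |EB| = 31.30 ✓; |RB| = 40.89 ✓.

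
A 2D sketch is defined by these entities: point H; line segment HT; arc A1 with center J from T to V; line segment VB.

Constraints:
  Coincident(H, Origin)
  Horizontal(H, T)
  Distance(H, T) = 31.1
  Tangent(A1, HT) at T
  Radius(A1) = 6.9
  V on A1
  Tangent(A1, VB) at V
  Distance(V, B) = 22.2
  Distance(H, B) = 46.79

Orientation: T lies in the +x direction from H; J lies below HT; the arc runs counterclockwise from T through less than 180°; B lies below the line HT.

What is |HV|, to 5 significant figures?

27.182

Checks: |JV| = 6.900 ✓; ∠(JV, VB) = 90.00° ✓; |VB| = 22.20 ✓; |HB| = 46.79 ✓.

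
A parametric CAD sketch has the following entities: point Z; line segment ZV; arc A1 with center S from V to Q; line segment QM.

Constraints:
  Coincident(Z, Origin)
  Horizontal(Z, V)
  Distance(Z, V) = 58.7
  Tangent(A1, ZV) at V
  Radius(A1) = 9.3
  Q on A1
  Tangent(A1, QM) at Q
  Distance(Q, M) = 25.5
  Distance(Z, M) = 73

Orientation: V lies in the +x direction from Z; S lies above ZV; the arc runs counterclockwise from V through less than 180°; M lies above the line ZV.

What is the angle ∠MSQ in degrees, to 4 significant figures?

69.96°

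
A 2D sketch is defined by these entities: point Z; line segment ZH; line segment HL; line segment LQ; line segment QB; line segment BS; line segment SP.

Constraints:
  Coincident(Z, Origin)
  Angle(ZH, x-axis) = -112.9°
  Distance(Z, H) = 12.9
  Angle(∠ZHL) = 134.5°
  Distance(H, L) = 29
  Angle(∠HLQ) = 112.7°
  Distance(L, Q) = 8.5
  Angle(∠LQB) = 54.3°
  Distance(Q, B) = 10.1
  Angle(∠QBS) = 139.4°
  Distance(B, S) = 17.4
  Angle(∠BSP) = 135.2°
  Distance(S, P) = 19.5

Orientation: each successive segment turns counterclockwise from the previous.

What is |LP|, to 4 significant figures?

31.08

Z is at the origin; ZH runs at -112.9° with length 12.9, so H = (-5.020, -11.88). ∠ZHL = 134.5° gives HL at -67.40° from the x-axis; with |HL| = 29.0, L = (6.125, -38.66). ∠HLQ = 112.7° gives LQ at -0.1000° from the x-axis; with |LQ| = 8.5, Q = (14.62, -38.67). ∠LQB = 54.3° gives QB at 125.6° from the x-axis; with |QB| = 10.1, B = (8.745, -30.46). ∠QBS = 139.4° gives BS at 166.2° from the x-axis; with |BS| = 17.4, S = (-8.152, -26.31). ∠BSP = 135.2° gives SP at -149.0° from the x-axis; with |SP| = 19.5, P = (-24.87, -36.35). Then |LP| = |P − L| = 31.08.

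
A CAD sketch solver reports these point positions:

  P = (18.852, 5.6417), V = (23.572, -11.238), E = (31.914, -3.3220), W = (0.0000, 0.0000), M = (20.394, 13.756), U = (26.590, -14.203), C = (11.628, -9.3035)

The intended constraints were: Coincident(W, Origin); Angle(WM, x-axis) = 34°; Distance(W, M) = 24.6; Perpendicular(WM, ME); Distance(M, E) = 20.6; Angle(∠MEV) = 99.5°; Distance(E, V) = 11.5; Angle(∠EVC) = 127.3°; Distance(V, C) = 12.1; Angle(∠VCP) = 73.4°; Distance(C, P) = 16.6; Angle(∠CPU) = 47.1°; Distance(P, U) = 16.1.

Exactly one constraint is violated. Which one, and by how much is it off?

Distance(P, U) = 16.1 — off by 5.20.

W = (0.00, 0.00) ✓; WM at 34.00° ✓; |WM| = 24.60 ✓; ∠(WM, ME) = 90.00° ✓; |ME| = 20.60 ✓; ∠MEV = 99.50° ✓; |EV| = 11.50 ✓; ∠EVC = 127.3° ✓; |VC| = 12.10 ✓; ∠VCP = 73.40° ✓; |CP| = 16.60 ✓; ∠CPU = 47.10° ✓; |PU| = 21.30 ✗.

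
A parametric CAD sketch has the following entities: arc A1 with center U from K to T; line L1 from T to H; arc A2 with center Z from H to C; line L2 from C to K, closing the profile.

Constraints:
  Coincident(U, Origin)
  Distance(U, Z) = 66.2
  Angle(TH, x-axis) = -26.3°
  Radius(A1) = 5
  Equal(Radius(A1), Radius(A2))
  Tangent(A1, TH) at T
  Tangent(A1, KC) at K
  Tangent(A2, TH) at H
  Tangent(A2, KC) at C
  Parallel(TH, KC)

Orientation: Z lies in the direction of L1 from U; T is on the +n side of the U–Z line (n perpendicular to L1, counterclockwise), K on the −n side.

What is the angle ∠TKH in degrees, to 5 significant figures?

81.410°

The slot axis is L1's direction at -26.3°, so u = (cos -26.3°, sin -26.3°) = (0.89649, -0.44307) and n = (−sin -26.3°, cos -26.3°) = (0.44307, 0.89649). U is at the origin and Z lies 66.2 along u from U, so Z = 66.2·u = (59.347, -29.331). Tangency of A1 to both parallel lines with radius 5.0 puts T and K at U ± 5.0·n: T = (2.2154, 4.4824), K = (-2.2154, -4.4824). Equal radii place H and C the same way about Z: H = Z + 5.0·n = (61.563, -24.849), C = Z − 5.0·n = (57.132, -33.814). Then cos ∠TKH = KT·KH / (|KT||KH|), giving 81.410°.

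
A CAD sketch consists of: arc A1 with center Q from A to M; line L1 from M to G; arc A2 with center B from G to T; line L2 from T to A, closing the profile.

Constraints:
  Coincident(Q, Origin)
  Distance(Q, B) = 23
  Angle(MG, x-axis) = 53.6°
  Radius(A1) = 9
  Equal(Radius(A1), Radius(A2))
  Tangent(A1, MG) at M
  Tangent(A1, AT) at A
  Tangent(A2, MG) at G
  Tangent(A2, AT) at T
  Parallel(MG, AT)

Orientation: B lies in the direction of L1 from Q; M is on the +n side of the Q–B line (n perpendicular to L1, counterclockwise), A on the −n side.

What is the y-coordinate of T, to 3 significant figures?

13.2

The slot axis is L1's direction at 53.6°, so u = (cos 53.6°, sin 53.6°) = (0.593, 0.805) and n = (−sin 53.6°, cos 53.6°) = (-0.805, 0.593). Q is at the origin and B lies 23.0 along u from Q, so B = 23.0·u = (13.6, 18.5). Tangency of A1 to both parallel lines with radius 9.0 puts M and A at Q ± 9.0·n: M = (-7.24, 5.34), A = (7.24, -5.34). Equal radii place G and T the same way about B: G = B + 9.0·n = (6.40, 23.9), T = B − 9.0·n = (20.9, 13.2). So T.y = 13.2.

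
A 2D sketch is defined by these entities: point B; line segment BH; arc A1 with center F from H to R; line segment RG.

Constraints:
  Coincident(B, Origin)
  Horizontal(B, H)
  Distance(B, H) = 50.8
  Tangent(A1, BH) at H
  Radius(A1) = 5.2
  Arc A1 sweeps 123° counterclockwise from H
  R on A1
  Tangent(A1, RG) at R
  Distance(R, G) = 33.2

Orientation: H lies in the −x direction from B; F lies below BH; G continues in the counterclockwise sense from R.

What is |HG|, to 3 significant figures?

38.4

B is at the origin; BH is horizontal with |BH| = 50.8 and H on the −x side, so H = (-50.8, 0.00). The tangent condition forces FH to be normal to BH, so F = H + (0, -5.2) = (-50.8, -5.20). On A1, H sits at bearing 90° from F; a 123° counterclockwise sweep puts R at bearing 213°, so R = F + 5.2·(cos 213°, sin 213°) = (-55.2, -8.03). The tangent condition forces FR to be normal to RG, so RG runs along (−sin 213°, cos 213°); with |RG| = 33.2, G = (-37.1, -35.9). Then |HG| = |G − H| = 38.4.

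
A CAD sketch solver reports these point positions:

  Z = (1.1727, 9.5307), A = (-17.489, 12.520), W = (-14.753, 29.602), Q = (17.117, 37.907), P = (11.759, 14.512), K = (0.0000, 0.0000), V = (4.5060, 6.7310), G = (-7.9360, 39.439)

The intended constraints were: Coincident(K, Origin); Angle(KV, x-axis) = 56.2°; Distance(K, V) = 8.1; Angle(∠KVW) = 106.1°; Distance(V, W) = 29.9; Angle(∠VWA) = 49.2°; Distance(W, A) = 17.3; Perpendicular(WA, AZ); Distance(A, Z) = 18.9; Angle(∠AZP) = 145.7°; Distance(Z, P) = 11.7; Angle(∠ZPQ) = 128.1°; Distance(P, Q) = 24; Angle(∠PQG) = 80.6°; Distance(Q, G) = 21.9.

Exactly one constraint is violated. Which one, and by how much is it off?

Distance(Q, G) = 21.9 — off by 3.20.

K = (0.00, 0.00) ✓; KV at 56.20° ✓; |KV| = 8.100 ✓; ∠KVW = 106.1° ✓; |VW| = 29.90 ✓; ∠VWA = 49.20° ✓; |WA| = 17.30 ✓; ∠(WA, AZ) = 90.00° ✓; |AZ| = 18.90 ✓; ∠AZP = 145.7° ✓; |ZP| = 11.70 ✓; ∠ZPQ = 128.1° ✓; |PQ| = 24.00 ✓; ∠PQG = 80.60° ✓; |QG| = 25.10 ✗.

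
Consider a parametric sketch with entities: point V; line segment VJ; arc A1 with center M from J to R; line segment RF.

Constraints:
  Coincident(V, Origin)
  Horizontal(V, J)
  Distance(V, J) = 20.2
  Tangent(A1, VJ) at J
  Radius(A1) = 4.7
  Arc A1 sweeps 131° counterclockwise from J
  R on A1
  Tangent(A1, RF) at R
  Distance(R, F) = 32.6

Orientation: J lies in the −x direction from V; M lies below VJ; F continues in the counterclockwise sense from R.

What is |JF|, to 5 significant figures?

36.976

V is at the origin; V and J share the same y with |VJ| = 20.2 and J on the −x side, so J = (-20.200, 0.0000). The tangent condition forces MJ to be normal to VJ, so M = J + (0, -4.7) = (-20.200, -4.7000). On A1, J sits at bearing 90° from M; a 131° counterclockwise sweep puts R at bearing 221°, so R = M + 4.7·(cos 221°, sin 221°) = (-23.747, -7.7835). Since A1 is tangent to RF there, MR ⟂ RF, so RF runs along (−sin 221°, cos 221°); with |RF| = 32.6, F = (-2.3596, -32.387). Then |JF| = |F − J| = 36.976.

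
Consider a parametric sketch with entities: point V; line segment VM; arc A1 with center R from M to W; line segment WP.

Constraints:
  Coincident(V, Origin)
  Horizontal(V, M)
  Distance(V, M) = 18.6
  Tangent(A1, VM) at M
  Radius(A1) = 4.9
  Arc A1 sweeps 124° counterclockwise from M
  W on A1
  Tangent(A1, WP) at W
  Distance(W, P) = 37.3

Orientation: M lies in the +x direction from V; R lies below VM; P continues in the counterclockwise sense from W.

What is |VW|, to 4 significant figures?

16.42

V is at the origin; V and M share the same y with |VM| = 18.6 and M on the +x side, so M = (18.60, 0.000). A1 meets VM tangentially, so RM is at right angles to VM, so R = M + (0, -4.9) = (18.60, -4.900). On A1, M sits at bearing 90° from R; a 124° counterclockwise sweep puts W at bearing 214°, so W = R + 4.9·(cos 214°, sin 214°) = (14.54, -7.640). Then |VW| = |W − V| = 16.42.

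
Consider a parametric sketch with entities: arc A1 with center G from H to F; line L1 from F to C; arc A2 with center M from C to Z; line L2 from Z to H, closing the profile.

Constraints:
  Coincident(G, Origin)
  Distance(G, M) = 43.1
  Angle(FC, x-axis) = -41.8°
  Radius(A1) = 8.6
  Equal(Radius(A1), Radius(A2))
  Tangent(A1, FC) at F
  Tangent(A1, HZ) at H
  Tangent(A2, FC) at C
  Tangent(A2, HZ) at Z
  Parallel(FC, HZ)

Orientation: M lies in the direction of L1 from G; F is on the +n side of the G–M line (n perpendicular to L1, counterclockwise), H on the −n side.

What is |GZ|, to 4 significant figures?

43.95

The slot axis is L1's direction at -41.8°, so u = (cos -41.8°, sin -41.8°) = (0.7455, -0.6665) and n = (−sin -41.8°, cos -41.8°) = (0.6665, 0.7455). G is at the origin and M lies 43.1 along u from G, so M = 43.1·u = (32.13, -28.73). Tangency of A1 to both parallel lines with radius 8.6 puts F and H at G ± 8.6·n: F = (5.732, 6.411), H = (-5.732, -6.411). Equal radii place C and Z the same way about M: C = M + 8.6·n = (37.86, -22.32), Z = M − 8.6·n = (26.40, -35.14). Then |GZ| = |Z − G| = 43.95.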